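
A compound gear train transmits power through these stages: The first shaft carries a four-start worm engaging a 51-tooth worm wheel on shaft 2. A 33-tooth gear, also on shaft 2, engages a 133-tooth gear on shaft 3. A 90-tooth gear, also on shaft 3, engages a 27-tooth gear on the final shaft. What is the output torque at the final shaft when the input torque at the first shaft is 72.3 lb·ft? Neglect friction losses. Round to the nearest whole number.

After the worm (51/4): 72.3 × 12.75 = 921.82 lb·ft
After the gear mesh (133/33): 921.82 × 4.0303 = 3715.2 lb·ft
After the gear mesh (27/90): 3715.2 × 0.3 = 1114.6 lb·ft

1115 lb·ft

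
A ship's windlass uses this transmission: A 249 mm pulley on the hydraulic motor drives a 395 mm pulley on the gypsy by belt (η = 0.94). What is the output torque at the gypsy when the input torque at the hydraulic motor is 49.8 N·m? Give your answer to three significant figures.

belt 395/249 = 1.5863 → τ = 49.8·1.5863·0.94 = 74.26 N·m

74.3 N·m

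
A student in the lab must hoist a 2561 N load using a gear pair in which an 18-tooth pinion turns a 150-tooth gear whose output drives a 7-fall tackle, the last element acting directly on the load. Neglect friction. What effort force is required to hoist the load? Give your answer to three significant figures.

43.9 N

Gear pair MA = 150/18 = 8.3333.
Block-and-tackle MA = number of supporting rope parts = 7.
Combined ideal MA = 8.3333 × 7 = 58.333.
Effort = load / MA = 2561 / 58.333 = 43.903 N.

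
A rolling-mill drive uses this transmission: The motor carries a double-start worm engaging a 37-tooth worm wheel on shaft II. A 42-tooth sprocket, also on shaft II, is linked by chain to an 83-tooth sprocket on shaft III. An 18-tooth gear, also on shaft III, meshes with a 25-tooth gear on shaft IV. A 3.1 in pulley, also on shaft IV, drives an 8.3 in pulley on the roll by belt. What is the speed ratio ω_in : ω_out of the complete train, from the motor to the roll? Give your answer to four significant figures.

Each stage contributes driven/driver: worm 37/2 = 18.5, chain 83/42 = 1.9762, gear mesh 25/18 = 1.3889, belt 8.3/3.1 = 2.6774.
Overall: 18.5 × 1.9762 × 1.3889 × 2.6774 = 135.95.

136.0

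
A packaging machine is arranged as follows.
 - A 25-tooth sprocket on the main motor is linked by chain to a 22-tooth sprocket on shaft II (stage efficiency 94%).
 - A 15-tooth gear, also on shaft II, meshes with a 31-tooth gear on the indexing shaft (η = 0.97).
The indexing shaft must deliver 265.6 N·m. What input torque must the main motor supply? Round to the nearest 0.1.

Overall ratio R = 0.88 × 2.0667 = 1.8187; overall efficiency η = 0.94 × 0.97 = 0.9118.
Input torque = output torque / (R × η) = 265.6 / (1.8187 × 0.9118) = 160.17 N·m.

160.2 N·m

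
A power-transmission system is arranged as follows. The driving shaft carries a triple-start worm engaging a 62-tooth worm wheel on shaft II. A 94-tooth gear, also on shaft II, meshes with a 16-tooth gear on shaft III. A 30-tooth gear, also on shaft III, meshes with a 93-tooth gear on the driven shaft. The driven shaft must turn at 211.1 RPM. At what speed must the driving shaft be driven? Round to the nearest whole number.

Overall ratio R = 20.667 × 0.17021 × 3.1 = 10.905.
Required input speed = output speed × R = 211.1 × 10.905 = 2302 RPM.

2302 RPM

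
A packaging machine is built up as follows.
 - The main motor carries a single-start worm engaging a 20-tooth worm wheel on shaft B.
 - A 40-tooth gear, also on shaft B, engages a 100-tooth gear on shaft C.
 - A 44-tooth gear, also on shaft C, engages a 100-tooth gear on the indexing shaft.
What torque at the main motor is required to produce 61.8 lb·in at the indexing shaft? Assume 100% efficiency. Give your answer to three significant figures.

0.544 lb·in

Overall ratio R = 20 × 2.5 × 2.2727 = 113.64.
Input torque = output torque / R = 61.8 / 113.64 = 0.54384 lb·in.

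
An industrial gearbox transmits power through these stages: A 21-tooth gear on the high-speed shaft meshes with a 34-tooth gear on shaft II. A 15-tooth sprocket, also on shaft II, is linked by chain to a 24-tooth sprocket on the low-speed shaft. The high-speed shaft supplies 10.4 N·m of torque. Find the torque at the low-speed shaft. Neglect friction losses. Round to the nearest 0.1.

gear mesh 34/21 = 1.619 → τ = 10.4·1.619 = 16.838 N·m
chain 24/15 = 1.6 → τ = 16.838·1.6 = 26.941 N·m

26.9 N·m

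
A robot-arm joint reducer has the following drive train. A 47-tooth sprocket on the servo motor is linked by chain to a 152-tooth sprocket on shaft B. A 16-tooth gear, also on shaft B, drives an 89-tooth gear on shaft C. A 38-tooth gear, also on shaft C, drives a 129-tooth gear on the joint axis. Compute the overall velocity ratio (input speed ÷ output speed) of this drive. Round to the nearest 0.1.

Each stage contributes driven/driver: chain 152/47 = 3.234, gear mesh 89/16 = 5.5625, gear mesh 129/38 = 3.3947.
Overall: 3.234 × 5.5625 × 3.3947 = 61.069.

61.1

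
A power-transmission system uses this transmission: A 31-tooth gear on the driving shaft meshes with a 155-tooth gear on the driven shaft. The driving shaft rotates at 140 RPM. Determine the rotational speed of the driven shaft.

Gear mesh: ratio = 155/31 = 5, so the driven shaft turns at 140 / 5 = 28 RPM.

28 RPM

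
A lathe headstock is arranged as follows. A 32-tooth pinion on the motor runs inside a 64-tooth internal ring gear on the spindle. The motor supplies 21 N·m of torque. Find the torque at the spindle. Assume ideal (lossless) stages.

Internal gear: ratio = 64/32 = 2; torque at the spindle = 21 × 2 = 42 N·m.

42 N·m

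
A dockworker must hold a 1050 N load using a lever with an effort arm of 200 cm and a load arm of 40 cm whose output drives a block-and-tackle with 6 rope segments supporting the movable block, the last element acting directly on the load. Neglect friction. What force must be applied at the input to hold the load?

Lever MA = effort arm / load arm = 200/40 = 5.
Block-and-tackle MA = number of supporting rope parts = 6.
Combined ideal MA = 5 × 6 = 30.
Effort = load / MA = 1050 / 30 = 35 N.

35 N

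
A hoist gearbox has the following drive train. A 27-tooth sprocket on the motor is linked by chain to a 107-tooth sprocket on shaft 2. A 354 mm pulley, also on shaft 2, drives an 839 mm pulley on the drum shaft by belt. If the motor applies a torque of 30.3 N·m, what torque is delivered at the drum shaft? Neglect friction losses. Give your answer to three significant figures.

285 N·m

After the chain (107/27): 30.3 × 3.963 = 120.08 N·m
After the belt (839/354): 120.08 × 2.3701 = 284.59 N·m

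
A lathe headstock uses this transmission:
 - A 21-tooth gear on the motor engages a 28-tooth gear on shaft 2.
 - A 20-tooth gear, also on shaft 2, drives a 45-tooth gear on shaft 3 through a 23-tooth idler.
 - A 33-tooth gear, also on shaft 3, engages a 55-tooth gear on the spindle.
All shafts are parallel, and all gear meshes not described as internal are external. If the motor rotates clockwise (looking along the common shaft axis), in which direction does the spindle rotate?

the motor → shaft 2: external mesh, 1 reversal → CCW.
shaft 2 → shaft 3: driver → idler → driven is 2 external meshes, 2 reversals → CCW.
shaft 3 → the spindle: external mesh, 1 reversal → CW.
4 reversals in total — an even number — so the spindle turns the same way as the motor.

clockwise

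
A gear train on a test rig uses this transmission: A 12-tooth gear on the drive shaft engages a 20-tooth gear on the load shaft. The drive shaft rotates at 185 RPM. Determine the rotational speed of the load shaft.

111 RPM

gear mesh 20/12 = 1.6667 → 185/1.6667 = 111 RPM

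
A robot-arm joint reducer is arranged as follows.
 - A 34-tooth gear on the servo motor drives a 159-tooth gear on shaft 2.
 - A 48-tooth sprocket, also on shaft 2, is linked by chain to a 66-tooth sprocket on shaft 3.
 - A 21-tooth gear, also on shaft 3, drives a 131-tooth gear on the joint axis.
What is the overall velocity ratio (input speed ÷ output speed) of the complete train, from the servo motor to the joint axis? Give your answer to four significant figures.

Each stage contributes driven/driver: gear mesh 159/34 = 4.6765, chain 66/48 = 1.375, gear mesh 131/21 = 6.2381.
Overall: 4.6765 × 1.375 × 6.2381 = 40.112.

40.11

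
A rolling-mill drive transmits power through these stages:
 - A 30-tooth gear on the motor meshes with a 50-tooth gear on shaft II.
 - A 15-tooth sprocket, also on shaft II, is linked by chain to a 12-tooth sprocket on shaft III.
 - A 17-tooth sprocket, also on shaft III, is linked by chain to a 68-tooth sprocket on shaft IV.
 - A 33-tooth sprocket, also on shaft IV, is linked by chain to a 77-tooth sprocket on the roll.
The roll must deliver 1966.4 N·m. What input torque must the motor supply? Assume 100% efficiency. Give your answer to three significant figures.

Overall ratio R = 1.6667 × 0.8 × 4 × 2.3333 = 12.444.
Input torque = output torque / R = 1966.4 / 12.444 = 158.01 N·m.

158 N·m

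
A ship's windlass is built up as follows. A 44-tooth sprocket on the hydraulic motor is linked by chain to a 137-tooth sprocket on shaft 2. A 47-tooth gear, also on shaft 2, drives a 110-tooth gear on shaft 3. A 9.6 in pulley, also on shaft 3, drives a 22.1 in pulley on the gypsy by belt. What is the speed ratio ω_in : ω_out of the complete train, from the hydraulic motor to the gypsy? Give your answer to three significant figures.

Each stage contributes driven/driver: chain 137/44 = 3.1136, gear mesh 110/47 = 2.3404, belt 22.1/9.6 = 2.3021.
Overall: 3.1136 × 2.3404 × 2.3021 = 16.776.

16.8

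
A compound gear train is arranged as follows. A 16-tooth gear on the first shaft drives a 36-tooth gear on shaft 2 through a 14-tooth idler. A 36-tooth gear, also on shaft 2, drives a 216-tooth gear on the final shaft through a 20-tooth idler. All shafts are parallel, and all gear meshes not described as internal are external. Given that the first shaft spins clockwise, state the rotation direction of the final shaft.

clockwise

the first shaft → shaft 2: driver → idler → driven is 2 external meshes, 2 reversals → CW.
shaft 2 → the final shaft: driver → idler → driven is 2 external meshes, 2 reversals → CW.
4 reversals in total — an even number — so the final shaft turns the same way as the first shaft.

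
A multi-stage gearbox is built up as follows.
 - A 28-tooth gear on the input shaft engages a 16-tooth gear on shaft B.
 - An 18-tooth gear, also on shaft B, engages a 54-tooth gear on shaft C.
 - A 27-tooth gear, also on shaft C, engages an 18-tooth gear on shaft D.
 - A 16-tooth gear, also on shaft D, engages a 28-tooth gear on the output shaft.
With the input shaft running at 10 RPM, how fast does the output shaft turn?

gear mesh 16/28 = 0.57143 → 10/0.57143 = 17.5 RPM
gear mesh 54/18 = 3 → 17.5/3 = 5.8333 RPM
gear mesh 18/27 = 0.66667 → 5.8333/0.66667 = 8.75 RPM
gear mesh 28/16 = 1.75 → 8.75/1.75 = 5 RPM

5 RPM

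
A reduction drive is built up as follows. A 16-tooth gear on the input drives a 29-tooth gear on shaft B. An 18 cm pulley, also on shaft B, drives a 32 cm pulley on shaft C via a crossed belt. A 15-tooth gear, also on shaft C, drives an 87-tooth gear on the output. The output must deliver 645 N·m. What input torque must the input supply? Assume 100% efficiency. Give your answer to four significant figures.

Overall ratio R = 1.8125 × 1.7778 × 5.8 = 18.689.
Input torque = output torque / R = 645 / 18.689 = 34.512 N·m.

34.51 N·m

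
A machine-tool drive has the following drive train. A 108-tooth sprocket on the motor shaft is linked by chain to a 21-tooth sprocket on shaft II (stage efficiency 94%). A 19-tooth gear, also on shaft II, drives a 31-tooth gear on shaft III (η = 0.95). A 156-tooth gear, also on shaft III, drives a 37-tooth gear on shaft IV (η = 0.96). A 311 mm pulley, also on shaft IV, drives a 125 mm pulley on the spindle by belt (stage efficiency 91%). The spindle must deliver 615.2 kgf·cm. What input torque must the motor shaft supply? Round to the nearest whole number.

26075 kgf·cm

Overall ratio R = 0.19444 × 1.6316 × 0.23718 × 0.40193 = 0.030243; overall efficiency η = 0.94 × 0.95 × 0.96 × 0.91 = 0.7801.
Input torque = output torque / (R × η) = 615.2 / (0.030243 × 0.7801) = 26075 kgf·cm.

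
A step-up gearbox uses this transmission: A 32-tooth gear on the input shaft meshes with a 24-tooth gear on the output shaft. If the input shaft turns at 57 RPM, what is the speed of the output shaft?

76 RPM

Gear mesh: ratio = 24/32 = 0.75, so the output shaft turns at 57 / 0.75 = 76 RPM.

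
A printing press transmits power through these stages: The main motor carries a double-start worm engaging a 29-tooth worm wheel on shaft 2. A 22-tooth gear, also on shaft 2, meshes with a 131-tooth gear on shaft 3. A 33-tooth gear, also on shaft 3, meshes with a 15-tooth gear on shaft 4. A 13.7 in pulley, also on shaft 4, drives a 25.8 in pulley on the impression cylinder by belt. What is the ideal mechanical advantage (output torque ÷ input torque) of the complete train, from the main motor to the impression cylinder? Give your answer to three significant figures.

73.9

Each stage contributes driven/driver: worm 29/2 = 14.5, gear mesh 131/22 = 5.9545, gear mesh 15/33 = 0.45455, belt 25.8/13.7 = 1.8832.
Overall: 14.5 × 5.9545 × 0.45455 × 1.8832 = 73.908.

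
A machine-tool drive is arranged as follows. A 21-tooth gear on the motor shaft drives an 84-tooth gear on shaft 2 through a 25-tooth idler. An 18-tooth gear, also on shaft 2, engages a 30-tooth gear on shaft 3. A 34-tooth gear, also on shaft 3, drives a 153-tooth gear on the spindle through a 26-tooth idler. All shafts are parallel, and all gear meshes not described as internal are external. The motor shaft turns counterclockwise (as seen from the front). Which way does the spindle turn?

clockwise

the motor shaft → shaft 2: driver → idler → driven is 2 external meshes, 2 reversals → CCW.
shaft 2 → shaft 3: external mesh, 1 reversal → CW.
shaft 3 → the spindle: driver → idler → driven is 2 external meshes, 2 reversals → CW.
5 reversals in total — an odd number — so the spindle turns opposite to the motor shaft.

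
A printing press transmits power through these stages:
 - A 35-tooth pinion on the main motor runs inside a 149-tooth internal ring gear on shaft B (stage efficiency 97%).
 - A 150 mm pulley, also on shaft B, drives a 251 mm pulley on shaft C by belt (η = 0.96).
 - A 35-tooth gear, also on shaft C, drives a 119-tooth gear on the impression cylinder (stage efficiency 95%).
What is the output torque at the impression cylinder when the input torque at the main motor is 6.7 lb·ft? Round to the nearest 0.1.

143.6 lb·ft

internal gear 149/35 = 4.2571 → τ = 6.7·4.2571·0.97 = 27.667 lb·ft
belt 251/150 = 1.6733 → τ = 27.667·1.6733·0.96 = 44.445 lb·ft
gear mesh 119/35 = 3.4 → τ = 44.445·3.4·0.95 = 143.56 lb·ft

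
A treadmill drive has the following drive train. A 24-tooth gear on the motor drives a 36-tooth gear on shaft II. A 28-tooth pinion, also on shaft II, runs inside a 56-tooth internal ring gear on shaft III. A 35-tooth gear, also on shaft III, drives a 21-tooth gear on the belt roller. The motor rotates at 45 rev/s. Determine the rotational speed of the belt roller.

25 rev/s

Gear mesh: ratio = 36/24 = 1.5, so shaft II turns at 45 / 1.5 = 30 rev/s.
Internal gear: ratio = 56/28 = 2, so shaft III turns at 30 / 2 = 15 rev/s.
Gear mesh: ratio = 21/35 = 0.6, so the belt roller turns at 15 / 0.6 = 25 rev/s.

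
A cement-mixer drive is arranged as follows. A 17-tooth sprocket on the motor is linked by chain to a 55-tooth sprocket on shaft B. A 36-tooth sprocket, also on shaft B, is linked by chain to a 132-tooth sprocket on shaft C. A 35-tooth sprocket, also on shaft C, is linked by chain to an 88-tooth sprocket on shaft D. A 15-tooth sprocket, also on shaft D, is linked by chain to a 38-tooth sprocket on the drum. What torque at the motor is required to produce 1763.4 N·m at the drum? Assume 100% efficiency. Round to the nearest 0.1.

23.3 N·m

Overall ratio R = 3.2353 × 3.6667 × 2.5143 × 2.5333 = 75.56.
Input torque = output torque / R = 1763.4 / 75.56 = 23.338 N·m.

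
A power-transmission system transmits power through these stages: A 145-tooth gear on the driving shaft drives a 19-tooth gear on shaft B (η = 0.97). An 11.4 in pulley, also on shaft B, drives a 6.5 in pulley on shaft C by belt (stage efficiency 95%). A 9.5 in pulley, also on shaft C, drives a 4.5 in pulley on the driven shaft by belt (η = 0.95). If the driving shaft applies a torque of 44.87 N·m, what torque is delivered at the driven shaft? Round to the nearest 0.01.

gear mesh 19/145 = 0.13103 → τ = 44.87·0.13103·0.97 = 5.7031 N·m
belt 6.5/11.4 = 0.57018 → τ = 5.7031·0.57018·0.95 = 3.0892 N·m
belt 4.5/9.5 = 0.47368 → τ = 3.0892·0.47368·0.95 = 1.3901 N·m

1.39 N·m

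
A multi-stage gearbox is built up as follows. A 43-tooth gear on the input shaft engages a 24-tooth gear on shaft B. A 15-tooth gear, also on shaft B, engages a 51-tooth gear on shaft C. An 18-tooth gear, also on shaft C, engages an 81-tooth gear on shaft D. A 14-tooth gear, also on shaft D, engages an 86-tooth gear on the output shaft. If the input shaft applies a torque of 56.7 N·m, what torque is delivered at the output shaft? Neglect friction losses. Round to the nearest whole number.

2974 N·m

Gear mesh: ratio = 24/43 = 0.55814; torque at shaft B = 56.7 × 0.55814 = 31.647 N·m.
Gear mesh: ratio = 51/15 = 3.4; torque at shaft C = 31.647 × 3.4 = 107.6 N·m.
Gear mesh: ratio = 81/18 = 4.5; torque at shaft D = 107.6 × 4.5 = 484.19 N·m.
Gear mesh: ratio = 86/14 = 6.1429; torque at the output shaft = 484.19 × 6.1429 = 2974.3 N·m.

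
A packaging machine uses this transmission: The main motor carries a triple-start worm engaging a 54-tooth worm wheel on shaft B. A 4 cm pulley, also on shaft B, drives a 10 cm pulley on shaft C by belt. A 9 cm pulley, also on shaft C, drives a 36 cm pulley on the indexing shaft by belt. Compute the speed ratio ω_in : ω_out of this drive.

Each stage contributes driven/driver: worm 54/3 = 18, belt 10/4 = 2.5, belt 36/9 = 4.
Overall: 18 × 2.5 × 4 = 180.

180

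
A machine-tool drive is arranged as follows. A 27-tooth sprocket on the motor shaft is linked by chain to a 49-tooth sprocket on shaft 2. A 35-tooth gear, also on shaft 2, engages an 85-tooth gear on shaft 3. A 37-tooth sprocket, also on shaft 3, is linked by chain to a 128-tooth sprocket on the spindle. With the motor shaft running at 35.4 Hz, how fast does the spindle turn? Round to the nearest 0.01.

Chain: ratio = 49/27 = 1.8148, so shaft 2 turns at 35.4 / 1.8148 = 19.506 Hz.
Gear mesh: ratio = 85/35 = 2.4286, so shaft 3 turns at 19.506 / 2.4286 = 8.0319 Hz.
Chain: ratio = 128/37 = 3.4595, so the spindle turns at 8.0319 / 3.4595 = 2.3217 Hz.

2.32 Hz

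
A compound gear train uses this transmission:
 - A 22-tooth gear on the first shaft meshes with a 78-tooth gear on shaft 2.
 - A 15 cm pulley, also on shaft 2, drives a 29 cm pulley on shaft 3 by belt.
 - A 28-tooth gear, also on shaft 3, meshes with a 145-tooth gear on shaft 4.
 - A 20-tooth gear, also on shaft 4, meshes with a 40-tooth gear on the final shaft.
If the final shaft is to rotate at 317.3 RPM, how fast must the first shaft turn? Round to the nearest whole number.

Overall ratio R = 3.5455 × 1.9333 × 5.1786 × 2 = 70.994.
Required input speed = output speed × R = 317.3 × 70.994 = 22526 RPM.

22526 RPM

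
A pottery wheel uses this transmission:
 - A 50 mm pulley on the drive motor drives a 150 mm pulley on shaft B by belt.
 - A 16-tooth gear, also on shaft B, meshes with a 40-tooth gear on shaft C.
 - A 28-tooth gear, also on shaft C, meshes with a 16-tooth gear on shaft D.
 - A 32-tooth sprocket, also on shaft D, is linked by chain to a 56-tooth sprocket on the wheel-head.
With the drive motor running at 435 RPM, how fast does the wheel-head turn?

58 RPM

the drive motor → shaft B (belt, 150/50): 435 ÷ 3 = 145 RPM
shaft B → shaft C (gear mesh, 40/16): 145 ÷ 2.5 = 58 RPM
shaft C → shaft D (gear mesh, 16/28): 58 ÷ 0.57143 = 101.5 RPM
shaft D → the wheel-head (chain, 56/32): 101.5 ÷ 1.75 = 58 RPM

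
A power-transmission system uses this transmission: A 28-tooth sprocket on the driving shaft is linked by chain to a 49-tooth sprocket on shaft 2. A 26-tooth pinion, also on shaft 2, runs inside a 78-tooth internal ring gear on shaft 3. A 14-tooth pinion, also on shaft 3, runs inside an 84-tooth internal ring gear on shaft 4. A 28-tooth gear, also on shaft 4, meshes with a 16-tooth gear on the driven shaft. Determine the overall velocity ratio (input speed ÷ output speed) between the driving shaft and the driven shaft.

18

Each stage contributes driven/driver: chain 49/28 = 1.75, internal gear 78/26 = 3, internal gear 84/14 = 6, gear mesh 16/28 = 0.57143.
Overall: 1.75 × 3 × 6 × 0.57143 = 18.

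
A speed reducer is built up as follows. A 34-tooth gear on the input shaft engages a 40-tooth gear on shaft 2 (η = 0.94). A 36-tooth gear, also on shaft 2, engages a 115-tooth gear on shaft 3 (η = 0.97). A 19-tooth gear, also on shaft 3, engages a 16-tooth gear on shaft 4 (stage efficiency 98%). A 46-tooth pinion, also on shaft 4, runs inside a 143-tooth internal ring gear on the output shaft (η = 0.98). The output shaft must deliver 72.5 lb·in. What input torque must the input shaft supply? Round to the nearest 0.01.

8.42 lb·in

Overall ratio R = 1.1765 × 3.1944 × 0.84211 × 3.1087 = 9.8383; overall efficiency η = 0.94 × 0.97 × 0.98 × 0.98 = 0.8757.
Input torque = output torque / (R × η) = 72.5 / (9.8383 × 0.8757) = 8.4152 lb·in.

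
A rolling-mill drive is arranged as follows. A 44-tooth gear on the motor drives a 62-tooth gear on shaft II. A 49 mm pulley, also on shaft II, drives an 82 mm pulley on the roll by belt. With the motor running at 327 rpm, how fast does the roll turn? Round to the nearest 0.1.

gear mesh 62/44 = 1.4091 → 327/1.4091 = 232.06 rpm
belt 82/49 = 1.6735 → 232.06/1.6735 = 138.67 rpm

138.7 rpm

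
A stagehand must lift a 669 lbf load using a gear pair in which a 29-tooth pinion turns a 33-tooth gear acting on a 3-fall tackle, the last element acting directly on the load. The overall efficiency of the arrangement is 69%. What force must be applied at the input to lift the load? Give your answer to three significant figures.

284 lbf

Gear pair MA = 33/29 = 1.1379.
Block-and-tackle MA = number of supporting rope parts = 3.
Combined ideal MA = 1.1379 × 3 = 3.4138.
Actual MA = 3.4138 × 0.69 = 2.3555.
Effort = load / actual MA = 669 / 2.3555 = 284.01 lbf.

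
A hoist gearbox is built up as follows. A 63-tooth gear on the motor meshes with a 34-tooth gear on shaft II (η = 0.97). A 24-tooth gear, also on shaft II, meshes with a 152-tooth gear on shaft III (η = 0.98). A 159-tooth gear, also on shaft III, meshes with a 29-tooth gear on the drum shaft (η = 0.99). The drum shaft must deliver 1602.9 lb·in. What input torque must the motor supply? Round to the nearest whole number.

2732 lb·in

Overall ratio R = 0.53968 × 6.3333 × 0.18239 = 0.62341; overall efficiency η = 0.97 × 0.98 × 0.99 = 0.9411.
Input torque = output torque / (R × η) = 1602.9 / (0.62341 × 0.9411) = 2732.1 lb·in.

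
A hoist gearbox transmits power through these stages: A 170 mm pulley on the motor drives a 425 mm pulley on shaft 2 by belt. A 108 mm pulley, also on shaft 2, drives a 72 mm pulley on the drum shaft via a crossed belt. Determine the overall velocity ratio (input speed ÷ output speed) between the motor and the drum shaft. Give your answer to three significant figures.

1.67

Each stage contributes driven/driver: belt 425/170 = 2.5, belt 72/108 = 0.66667.
Overall: 2.5 × 0.66667 = 1.6667.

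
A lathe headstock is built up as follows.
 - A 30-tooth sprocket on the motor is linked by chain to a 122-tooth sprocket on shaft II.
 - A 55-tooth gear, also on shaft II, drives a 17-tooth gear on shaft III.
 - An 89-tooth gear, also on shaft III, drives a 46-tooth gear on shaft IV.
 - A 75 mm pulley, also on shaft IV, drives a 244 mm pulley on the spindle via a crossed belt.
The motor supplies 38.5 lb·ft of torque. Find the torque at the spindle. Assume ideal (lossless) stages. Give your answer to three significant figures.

81.4 lb·ft

chain 122/30 = 4.0667 → τ = 38.5·4.0667 = 156.57 lb·ft
gear mesh 17/55 = 0.30909 → τ = 156.57·0.30909 = 48.393 lb·ft
gear mesh 46/89 = 0.51685 → τ = 48.393·0.51685 = 25.012 lb·ft
belt 244/75 = 3.2533 → τ = 25.012·3.2533 = 81.373 lb·ft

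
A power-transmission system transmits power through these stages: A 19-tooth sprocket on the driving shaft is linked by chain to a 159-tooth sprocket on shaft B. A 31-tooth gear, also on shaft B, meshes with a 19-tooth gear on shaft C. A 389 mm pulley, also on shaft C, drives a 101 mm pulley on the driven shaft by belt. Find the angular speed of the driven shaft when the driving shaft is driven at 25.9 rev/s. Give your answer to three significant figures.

19.4 rev/s

Chain: ratio = 159/19 = 8.3684, so shaft B turns at 25.9 / 8.3684 = 3.095 rev/s.
Gear mesh: ratio = 19/31 = 0.6129, so shaft C turns at 3.095 / 0.6129 = 5.0497 rev/s.
Belt: ratio = 101/389 = 0.25964, so the driven shaft turns at 5.0497 / 0.25964 = 19.449 rev/s.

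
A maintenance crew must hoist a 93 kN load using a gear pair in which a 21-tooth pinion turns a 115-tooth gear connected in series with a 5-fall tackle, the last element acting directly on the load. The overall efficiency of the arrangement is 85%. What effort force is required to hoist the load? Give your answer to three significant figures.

Gear pair MA = 115/21 = 5.4762.
Block-and-tackle MA = number of supporting rope parts = 5.
Combined ideal MA = 5.4762 × 5 = 27.381.
Actual MA = 27.381 × 0.85 = 23.274.
Effort = load / actual MA = 93 / 23.274 = 3.9959 kN.

4.00 kN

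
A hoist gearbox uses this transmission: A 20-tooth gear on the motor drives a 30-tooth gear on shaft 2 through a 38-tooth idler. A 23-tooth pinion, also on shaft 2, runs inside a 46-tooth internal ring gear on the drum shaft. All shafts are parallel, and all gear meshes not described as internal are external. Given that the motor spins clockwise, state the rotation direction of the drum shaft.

the motor → shaft 2: driver → idler → driven is 2 external meshes, 2 reversals → CW.
shaft 2 → the drum shaft: internal mesh, same direction → CW.
2 reversals in total — an even number — so the drum shaft turns the same way as the motor.

clockwise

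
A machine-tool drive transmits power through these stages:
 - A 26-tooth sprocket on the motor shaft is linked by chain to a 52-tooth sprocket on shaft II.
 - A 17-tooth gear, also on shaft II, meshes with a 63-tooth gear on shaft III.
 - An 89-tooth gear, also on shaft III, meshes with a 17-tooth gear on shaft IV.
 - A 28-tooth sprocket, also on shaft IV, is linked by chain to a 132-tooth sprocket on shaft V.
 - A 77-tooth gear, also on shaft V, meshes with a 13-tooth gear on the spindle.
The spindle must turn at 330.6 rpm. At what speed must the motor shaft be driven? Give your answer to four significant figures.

372.5 rpm

Overall ratio R = 2 × 3.7059 × 0.19101 × 4.7143 × 0.16883 = 1.1268.
Required input speed = output speed × R = 330.6 × 1.1268 = 372.52 rpm.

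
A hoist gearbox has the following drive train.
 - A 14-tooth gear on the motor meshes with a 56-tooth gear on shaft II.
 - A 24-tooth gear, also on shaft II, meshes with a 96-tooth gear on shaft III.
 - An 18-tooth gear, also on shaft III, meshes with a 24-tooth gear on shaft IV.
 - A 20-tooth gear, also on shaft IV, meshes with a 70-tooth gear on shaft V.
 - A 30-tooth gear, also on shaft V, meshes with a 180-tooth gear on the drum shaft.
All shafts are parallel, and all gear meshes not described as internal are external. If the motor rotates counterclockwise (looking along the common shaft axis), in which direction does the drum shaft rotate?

the motor → shaft II: external mesh, 1 reversal → CW.
shaft II → shaft III: external mesh, 1 reversal → CCW.
shaft III → shaft IV: external mesh, 1 reversal → CW.
shaft IV → shaft V: external mesh, 1 reversal → CCW.
shaft V → the drum shaft: external mesh, 1 reversal → CW.
5 reversals in total — an odd number — so the drum shaft turns opposite to the motor.

clockwise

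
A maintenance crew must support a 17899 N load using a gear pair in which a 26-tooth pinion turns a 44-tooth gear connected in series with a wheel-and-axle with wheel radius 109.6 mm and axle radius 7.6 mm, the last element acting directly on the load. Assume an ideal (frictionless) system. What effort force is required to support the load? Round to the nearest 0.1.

Gear pair MA = 44/26 = 1.6923.
Wheel-and-axle MA = R/r = 109.6/7.6 = 14.421.
Combined ideal MA = 1.6923 × 14.421 = 24.405.
Effort = load / MA = 17899 / 24.405 = 733.42 N.

733.4 N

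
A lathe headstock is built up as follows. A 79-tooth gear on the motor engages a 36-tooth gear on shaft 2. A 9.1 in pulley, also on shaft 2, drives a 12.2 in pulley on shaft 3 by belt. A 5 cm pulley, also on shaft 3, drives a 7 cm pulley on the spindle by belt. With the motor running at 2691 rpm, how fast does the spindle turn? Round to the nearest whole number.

the motor → shaft 2 (gear mesh, 36/79): 2691 ÷ 0.4557 = 5905.2 rpm
shaft 2 → shaft 3 (belt, 12.2/9.1): 5905.2 ÷ 1.3407 = 4404.7 rpm
shaft 3 → the spindle (belt, 7/5): 4404.7 ÷ 1.4 = 3146.2 rpm

3146 rpm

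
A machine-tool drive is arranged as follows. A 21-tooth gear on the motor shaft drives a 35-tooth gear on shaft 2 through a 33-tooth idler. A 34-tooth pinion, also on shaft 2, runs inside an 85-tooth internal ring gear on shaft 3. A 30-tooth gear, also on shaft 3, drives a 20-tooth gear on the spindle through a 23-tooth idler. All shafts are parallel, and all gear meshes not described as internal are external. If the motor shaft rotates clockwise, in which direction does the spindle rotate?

the motor shaft → shaft 2: driver → idler → driven is 2 external meshes, 2 reversals → CW.
shaft 2 → shaft 3: internal mesh, same direction → CW.
shaft 3 → the spindle: driver → idler → driven is 2 external meshes, 2 reversals → CW.
4 reversals in total — an even number — so the spindle turns the same way as the motor shaft.

clockwise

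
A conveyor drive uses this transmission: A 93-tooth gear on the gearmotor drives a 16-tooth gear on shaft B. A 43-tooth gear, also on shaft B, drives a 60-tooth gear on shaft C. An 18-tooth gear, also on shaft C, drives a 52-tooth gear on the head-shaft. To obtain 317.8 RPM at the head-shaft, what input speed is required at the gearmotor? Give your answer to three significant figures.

220 RPM

Overall ratio R = 0.17204 × 1.3953 × 2.8889 = 0.69351.
Required input speed = output speed × R = 317.8 × 0.69351 = 220.4 RPM.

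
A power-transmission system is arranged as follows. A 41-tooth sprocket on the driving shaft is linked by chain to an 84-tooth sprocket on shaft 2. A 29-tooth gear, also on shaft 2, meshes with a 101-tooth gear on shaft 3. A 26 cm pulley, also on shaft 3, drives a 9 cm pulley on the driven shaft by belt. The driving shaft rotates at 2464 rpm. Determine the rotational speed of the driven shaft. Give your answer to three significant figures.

998 rpm

chain 84/41 = 2.0488 → 2464/2.0488 = 1202.7 rpm
gear mesh 101/29 = 3.4828 → 1202.7/3.4828 = 345.32 rpm
belt 9/26 = 0.34615 → 345.32/0.34615 = 997.59 rpm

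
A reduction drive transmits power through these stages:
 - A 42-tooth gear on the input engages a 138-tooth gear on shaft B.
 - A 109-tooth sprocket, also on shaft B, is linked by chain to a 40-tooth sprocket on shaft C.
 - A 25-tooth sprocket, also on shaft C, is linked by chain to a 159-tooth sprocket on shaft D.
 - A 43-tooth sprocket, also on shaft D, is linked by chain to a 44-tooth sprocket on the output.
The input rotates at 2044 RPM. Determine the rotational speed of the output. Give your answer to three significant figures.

260 RPM

the input → shaft B (gear mesh, 138/42): 2044 ÷ 3.2857 = 622.09 RPM
shaft B → shaft C (chain, 40/109): 622.09 ÷ 0.36697 = 1695.2 RPM
shaft C → shaft D (chain, 159/25): 1695.2 ÷ 6.36 = 266.54 RPM
shaft D → the output (chain, 44/43): 266.54 ÷ 1.0233 = 260.48 RPM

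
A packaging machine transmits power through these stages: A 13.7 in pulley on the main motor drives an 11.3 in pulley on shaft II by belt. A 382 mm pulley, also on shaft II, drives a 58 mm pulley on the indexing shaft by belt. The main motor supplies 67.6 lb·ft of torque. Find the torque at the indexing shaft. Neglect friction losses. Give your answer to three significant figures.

8.47 lb·ft

belt 11.3/13.7 = 0.82482 → τ = 67.6·0.82482 = 55.758 lb·ft
belt 58/382 = 0.15183 → τ = 55.758·0.15183 = 8.4658 lb·ft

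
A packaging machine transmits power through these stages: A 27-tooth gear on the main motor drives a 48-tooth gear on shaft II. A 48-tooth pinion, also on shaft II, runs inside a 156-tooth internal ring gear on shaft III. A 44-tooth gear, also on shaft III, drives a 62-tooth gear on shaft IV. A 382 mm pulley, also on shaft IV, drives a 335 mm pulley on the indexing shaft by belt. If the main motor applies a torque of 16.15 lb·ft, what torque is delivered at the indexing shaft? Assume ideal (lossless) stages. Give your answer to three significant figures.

Gear mesh: ratio = 48/27 = 1.7778; torque at shaft II = 16.15 × 1.7778 = 28.711 lb·ft.
Internal gear: ratio = 156/48 = 3.25; torque at shaft III = 28.711 × 3.25 = 93.311 lb·ft.
Gear mesh: ratio = 62/44 = 1.4091; torque at shaft IV = 93.311 × 1.4091 = 131.48 lb·ft.
Belt: ratio = 335/382 = 0.87696; torque at the indexing shaft = 131.48 × 0.87696 = 115.31 lb·ft.

115 lb·ft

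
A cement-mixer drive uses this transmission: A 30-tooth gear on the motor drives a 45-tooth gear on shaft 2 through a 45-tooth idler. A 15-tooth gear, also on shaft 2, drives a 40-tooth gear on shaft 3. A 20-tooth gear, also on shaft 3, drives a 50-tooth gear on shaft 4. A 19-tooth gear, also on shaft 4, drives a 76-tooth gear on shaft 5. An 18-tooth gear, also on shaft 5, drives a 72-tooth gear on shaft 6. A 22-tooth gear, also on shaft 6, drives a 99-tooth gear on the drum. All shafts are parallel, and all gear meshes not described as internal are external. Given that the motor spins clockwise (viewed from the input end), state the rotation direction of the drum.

the motor → shaft 2: driver → idler → driven is 2 external meshes, 2 reversals → CW.
shaft 2 → shaft 3: external mesh, 1 reversal → CCW.
shaft 3 → shaft 4: external mesh, 1 reversal → CW.
shaft 4 → shaft 5: external mesh, 1 reversal → CCW.
shaft 5 → shaft 6: external mesh, 1 reversal → CW.
shaft 6 → the drum: external mesh, 1 reversal → CCW.
7 reversals in total — an odd number — so the drum turns opposite to the motor.

counterclockwise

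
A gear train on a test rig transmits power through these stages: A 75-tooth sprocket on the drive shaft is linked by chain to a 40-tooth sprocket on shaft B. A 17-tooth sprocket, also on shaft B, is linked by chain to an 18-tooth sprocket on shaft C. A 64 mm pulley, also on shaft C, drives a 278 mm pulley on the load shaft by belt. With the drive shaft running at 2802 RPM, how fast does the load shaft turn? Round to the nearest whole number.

Chain: ratio = 40/75 = 0.53333, so shaft B turns at 2802 / 0.53333 = 5253.8 RPM.
Chain: ratio = 18/17 = 1.0588, so shaft C turns at 5253.8 / 1.0588 = 4961.9 RPM.
Belt: ratio = 278/64 = 4.3438, so the load shaft turns at 4961.9 / 4.3438 = 1142.3 RPM.

1142 RPM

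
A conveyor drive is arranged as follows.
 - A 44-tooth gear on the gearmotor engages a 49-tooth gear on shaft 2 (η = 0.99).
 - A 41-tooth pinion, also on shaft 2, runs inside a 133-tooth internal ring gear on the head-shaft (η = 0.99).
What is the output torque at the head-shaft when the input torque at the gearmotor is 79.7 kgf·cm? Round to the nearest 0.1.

282.2 kgf·cm

gear mesh 49/44 = 1.1136 → τ = 79.7·1.1136·0.99 = 87.869 kgf·cm
internal gear 133/41 = 3.2439 → τ = 87.869·3.2439·0.99 = 282.19 kgf·cm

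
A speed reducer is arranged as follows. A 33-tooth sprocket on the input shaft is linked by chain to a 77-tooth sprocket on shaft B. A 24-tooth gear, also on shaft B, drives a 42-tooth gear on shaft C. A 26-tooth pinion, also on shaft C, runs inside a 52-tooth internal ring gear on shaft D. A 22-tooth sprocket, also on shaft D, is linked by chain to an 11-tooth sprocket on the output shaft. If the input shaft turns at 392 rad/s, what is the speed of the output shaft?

96 rad/s

chain 77/33 = 2.3333 → 392/2.3333 = 168 rad/s
gear mesh 42/24 = 1.75 → 168/1.75 = 96 rad/s
internal gear 52/26 = 2 → 96/2 = 48 rad/s
chain 11/22 = 0.5 → 48/0.5 = 96 rad/s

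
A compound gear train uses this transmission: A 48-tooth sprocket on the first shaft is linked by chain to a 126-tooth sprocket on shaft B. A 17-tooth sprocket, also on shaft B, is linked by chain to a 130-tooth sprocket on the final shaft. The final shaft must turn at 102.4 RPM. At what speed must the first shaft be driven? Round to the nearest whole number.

2056 RPM

Overall ratio R = 2.625 × 7.6471 = 20.074.
Required input speed = output speed × R = 102.4 × 20.074 = 2055.5 RPM.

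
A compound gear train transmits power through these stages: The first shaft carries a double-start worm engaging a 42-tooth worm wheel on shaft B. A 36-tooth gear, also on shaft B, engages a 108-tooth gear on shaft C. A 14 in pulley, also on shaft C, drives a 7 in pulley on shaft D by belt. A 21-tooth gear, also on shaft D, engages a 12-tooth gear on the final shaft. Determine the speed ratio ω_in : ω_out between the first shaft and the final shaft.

Each stage contributes driven/driver: worm 42/2 = 21, gear mesh 108/36 = 3, belt 7/14 = 0.5, gear mesh 12/21 = 0.57143.
Overall: 21 × 3 × 0.5 × 0.57143 = 18.

18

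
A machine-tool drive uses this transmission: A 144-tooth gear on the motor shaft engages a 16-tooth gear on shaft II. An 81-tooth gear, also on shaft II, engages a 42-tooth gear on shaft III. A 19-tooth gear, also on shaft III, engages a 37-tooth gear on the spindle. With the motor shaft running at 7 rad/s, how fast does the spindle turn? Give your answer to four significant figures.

the motor shaft → shaft II (gear mesh, 16/144): 7 ÷ 0.11111 = 63 rad/s
shaft II → shaft III (gear mesh, 42/81): 63 ÷ 0.51852 = 121.5 rad/s
shaft III → the spindle (gear mesh, 37/19): 121.5 ÷ 1.9474 = 62.392 rad/s

62.39 rad/s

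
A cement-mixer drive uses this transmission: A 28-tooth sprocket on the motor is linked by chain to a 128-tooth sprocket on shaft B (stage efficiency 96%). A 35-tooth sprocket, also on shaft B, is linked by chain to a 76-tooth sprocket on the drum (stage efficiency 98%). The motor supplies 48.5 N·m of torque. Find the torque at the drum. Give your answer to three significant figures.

chain 128/28 = 4.5714 → τ = 48.5·4.5714·0.96 = 212.85 N·m
chain 76/35 = 2.1714 → τ = 212.85·2.1714·0.98 = 452.94 N·m

453 N·m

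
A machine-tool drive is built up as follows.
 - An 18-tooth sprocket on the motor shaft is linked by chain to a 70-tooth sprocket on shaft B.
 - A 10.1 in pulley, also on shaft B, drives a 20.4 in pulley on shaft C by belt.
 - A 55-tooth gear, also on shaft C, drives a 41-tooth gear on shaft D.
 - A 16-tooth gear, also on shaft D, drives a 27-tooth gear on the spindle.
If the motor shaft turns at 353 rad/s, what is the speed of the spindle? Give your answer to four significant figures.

35.73 rad/s

the motor shaft → shaft B (chain, 70/18): 353 ÷ 3.8889 = 90.771 rad/s
shaft B → shaft C (belt, 20.4/10.1): 90.771 ÷ 2.0198 = 44.941 rad/s
shaft C → shaft D (gear mesh, 41/55): 44.941 ÷ 0.74545 = 60.286 rad/s
shaft D → the spindle (gear mesh, 27/16): 60.286 ÷ 1.6875 = 35.725 rad/s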